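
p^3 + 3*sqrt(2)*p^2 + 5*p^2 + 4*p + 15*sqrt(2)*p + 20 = (p + 5)*(p + sqrt(2))*(p + 2*sqrt(2))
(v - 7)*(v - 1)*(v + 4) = v^3 - 4*v^2 - 25*v + 28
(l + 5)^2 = l^2 + 10*l + 25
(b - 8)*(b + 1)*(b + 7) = b^3 - 57*b - 56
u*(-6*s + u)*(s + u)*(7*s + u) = -42*s^3*u - 41*s^2*u^2 + 2*s*u^3 + u^4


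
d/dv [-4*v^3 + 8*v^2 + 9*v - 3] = -12*v^2 + 16*v + 9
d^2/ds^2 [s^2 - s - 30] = 2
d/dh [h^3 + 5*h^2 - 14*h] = 3*h^2 + 10*h - 14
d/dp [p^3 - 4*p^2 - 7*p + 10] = 3*p^2 - 8*p - 7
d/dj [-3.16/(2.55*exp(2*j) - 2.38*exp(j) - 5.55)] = (16.116*exp(j) - 7.5208)*exp(j)/(-2.55*exp(2*j) + 2.38*exp(j) + 5.55)^2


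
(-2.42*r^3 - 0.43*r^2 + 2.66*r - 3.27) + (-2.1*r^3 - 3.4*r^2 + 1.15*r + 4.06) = -4.52*r^3 - 3.83*r^2 + 3.81*r + 0.79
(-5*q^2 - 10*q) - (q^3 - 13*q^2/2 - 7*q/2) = -q^3 + 3*q^2/2 - 13*q/2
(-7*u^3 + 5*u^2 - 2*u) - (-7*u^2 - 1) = -7*u^3 + 12*u^2 - 2*u + 1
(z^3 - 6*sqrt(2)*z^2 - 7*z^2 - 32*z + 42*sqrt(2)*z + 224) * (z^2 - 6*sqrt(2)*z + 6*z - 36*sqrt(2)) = z^5 - 12*sqrt(2)*z^4 - z^4 - 2*z^3 + 12*sqrt(2)*z^3 - 40*z^2 + 696*sqrt(2)*z^2 - 1680*z - 192*sqrt(2)*z - 8064*sqrt(2)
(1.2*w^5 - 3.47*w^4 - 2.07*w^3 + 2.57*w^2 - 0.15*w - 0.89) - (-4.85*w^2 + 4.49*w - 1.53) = 1.2*w^5 - 3.47*w^4 - 2.07*w^3 + 7.42*w^2 - 4.64*w + 0.64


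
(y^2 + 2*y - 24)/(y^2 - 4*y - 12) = (-y^2 - 2*y + 24)/(-y^2 + 4*y + 12)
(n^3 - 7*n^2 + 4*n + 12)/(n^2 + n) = n - 8 + 12/n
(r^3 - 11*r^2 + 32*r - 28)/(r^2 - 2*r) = r - 9 + 14/r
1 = 1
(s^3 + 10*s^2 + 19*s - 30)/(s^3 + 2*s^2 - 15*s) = (s^2 + 5*s - 6)/(s*(s - 3))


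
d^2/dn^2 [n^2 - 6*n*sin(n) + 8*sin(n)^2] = 6*n*sin(n) - 32*sin(n)^2 - 12*cos(n) + 18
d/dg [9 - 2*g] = -2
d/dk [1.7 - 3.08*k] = -3.08000000000000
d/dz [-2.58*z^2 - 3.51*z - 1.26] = -5.16*z - 3.51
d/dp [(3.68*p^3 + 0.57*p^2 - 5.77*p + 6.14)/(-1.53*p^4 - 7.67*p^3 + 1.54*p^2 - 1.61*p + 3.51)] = (5.6304*p^6 + 1.74419999999999*p^5 - 16.4452*p^4 - 62.7846*p^3 + 187.9999*p^2 - 14.9098*p - 10.3673)/(2.3409*p^8 + 23.4702*p^7 + 54.1165*p^6 - 18.697*p^5 + 16.3284*p^4 - 58.8022*p^3 + 13.4029*p^2 - 11.3022*p + 12.3201)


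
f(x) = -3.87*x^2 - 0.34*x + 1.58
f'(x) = -7.74*x - 0.34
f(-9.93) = -376.64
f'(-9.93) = 76.52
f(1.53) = -8.00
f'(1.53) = -12.18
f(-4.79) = -85.59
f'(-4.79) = 36.73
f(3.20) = -39.14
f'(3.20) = -25.11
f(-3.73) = -50.99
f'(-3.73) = 28.53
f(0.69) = -0.50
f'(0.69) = -5.68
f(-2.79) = -27.60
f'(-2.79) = 21.25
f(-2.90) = -29.98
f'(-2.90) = 22.11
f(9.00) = -314.95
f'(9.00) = -70.00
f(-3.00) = -32.23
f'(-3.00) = 22.88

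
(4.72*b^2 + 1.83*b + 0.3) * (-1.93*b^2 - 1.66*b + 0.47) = -9.1096*b^4 - 11.3671*b^3 - 1.3984*b^2 + 0.3621*b + 0.141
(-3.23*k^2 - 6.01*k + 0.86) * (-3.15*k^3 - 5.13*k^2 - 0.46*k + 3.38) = 10.1745*k^5 + 35.5014*k^4 + 29.6081*k^3 - 12.5646*k^2 - 20.7094*k + 2.9068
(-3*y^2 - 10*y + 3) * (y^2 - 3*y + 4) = -3*y^4 - y^3 + 21*y^2 - 49*y + 12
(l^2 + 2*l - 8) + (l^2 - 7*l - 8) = 2*l^2 - 5*l - 16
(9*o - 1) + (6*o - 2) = 15*o - 3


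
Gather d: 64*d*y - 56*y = 64*d*y - 56*y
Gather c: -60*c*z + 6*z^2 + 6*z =-60*c*z + 6*z^2 + 6*z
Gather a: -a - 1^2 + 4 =3 - a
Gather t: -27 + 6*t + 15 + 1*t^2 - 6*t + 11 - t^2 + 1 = 0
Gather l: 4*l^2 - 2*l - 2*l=4*l^2 - 4*l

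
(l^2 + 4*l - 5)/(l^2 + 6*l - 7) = (l + 5)/(l + 7)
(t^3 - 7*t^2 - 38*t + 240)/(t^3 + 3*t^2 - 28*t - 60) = (t - 8)/(t + 2)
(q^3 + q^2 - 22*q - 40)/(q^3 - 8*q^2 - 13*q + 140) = (q + 2)/(q - 7)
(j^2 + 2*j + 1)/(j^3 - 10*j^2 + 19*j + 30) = (j + 1)/(j^2 - 11*j + 30)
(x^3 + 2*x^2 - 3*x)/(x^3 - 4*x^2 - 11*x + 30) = x*(x - 1)/(x^2 - 7*x + 10)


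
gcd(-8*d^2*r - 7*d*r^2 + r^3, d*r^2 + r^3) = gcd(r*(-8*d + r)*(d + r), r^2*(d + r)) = d*r + r^2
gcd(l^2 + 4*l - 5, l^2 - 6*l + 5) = l - 1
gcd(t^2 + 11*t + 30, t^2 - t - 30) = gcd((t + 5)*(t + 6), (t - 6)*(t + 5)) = t + 5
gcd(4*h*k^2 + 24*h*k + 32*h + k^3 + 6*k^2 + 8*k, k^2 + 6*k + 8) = k^2 + 6*k + 8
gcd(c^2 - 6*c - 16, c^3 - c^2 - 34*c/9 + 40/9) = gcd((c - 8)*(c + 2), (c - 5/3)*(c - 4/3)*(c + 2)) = c + 2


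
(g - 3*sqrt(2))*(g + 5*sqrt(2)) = g^2 + 2*sqrt(2)*g - 30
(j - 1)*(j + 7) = j^2 + 6*j - 7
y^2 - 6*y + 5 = (y - 5)*(y - 1)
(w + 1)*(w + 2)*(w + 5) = w^3 + 8*w^2 + 17*w + 10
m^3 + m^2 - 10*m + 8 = (m - 2)*(m - 1)*(m + 4)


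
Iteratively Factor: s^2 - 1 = (s - 1)*(s + 1)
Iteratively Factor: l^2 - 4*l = (l)*(l - 4)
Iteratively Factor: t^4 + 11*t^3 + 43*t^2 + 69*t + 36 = (t + 1)*(t^3 + 10*t^2 + 33*t + 36) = (t + 1)*(t + 4)*(t^2 + 6*t + 9) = (t + 1)*(t + 3)*(t + 4)*(t + 3)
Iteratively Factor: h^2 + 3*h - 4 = (h - 1)*(h + 4)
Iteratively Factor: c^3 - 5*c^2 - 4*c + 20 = (c - 2)*(c^2 - 3*c - 10) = (c - 2)*(c + 2)*(c - 5)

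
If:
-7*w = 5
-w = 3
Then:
No Solution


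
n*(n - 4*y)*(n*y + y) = n^3*y - 4*n^2*y^2 + n^2*y - 4*n*y^2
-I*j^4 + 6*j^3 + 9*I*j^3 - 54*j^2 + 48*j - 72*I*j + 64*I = (j - 8)*(j + 2*I)*(j + 4*I)*(-I*j + I)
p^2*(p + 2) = p^3 + 2*p^2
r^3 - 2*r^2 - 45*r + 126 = (r - 6)*(r - 3)*(r + 7)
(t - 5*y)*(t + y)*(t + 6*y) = t^3 + 2*t^2*y - 29*t*y^2 - 30*y^3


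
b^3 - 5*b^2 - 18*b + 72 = (b - 6)*(b - 3)*(b + 4)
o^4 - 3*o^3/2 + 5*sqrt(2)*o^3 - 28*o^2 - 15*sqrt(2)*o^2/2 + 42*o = o*(o - 3/2)*(o - 2*sqrt(2))*(o + 7*sqrt(2))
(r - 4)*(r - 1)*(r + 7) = r^3 + 2*r^2 - 31*r + 28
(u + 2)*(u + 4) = u^2 + 6*u + 8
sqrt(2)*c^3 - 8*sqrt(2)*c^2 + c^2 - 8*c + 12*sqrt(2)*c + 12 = (c - 6)*(c - 2)*(sqrt(2)*c + 1)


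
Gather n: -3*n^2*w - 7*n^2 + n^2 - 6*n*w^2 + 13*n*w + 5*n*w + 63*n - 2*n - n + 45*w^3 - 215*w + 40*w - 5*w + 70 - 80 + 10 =n^2*(-3*w - 6) + n*(-6*w^2 + 18*w + 60) + 45*w^3 - 180*w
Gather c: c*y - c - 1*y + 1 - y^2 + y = c*(y - 1) - y^2 + 1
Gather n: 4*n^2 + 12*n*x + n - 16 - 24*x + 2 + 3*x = 4*n^2 + n*(12*x + 1) - 21*x - 14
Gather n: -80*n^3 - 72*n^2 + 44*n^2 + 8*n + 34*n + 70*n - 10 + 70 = -80*n^3 - 28*n^2 + 112*n + 60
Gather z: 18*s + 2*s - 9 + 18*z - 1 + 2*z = 20*s + 20*z - 10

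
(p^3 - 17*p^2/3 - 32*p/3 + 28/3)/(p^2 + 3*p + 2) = (3*p^2 - 23*p + 14)/(3*(p + 1))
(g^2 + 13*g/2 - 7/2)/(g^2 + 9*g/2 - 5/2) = (g + 7)/(g + 5)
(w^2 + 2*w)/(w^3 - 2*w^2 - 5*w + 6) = w/(w^2 - 4*w + 3)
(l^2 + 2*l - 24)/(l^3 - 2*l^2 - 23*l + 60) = (l + 6)/(l^2 + 2*l - 15)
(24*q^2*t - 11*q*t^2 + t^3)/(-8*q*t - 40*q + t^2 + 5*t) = t*(-3*q + t)/(t + 5)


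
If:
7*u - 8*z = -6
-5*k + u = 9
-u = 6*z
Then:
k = -243/125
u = -18/25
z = 3/25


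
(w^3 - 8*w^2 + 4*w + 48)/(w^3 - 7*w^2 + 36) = (w - 4)/(w - 3)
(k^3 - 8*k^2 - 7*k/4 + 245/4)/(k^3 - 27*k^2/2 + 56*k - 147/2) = (k + 5/2)/(k - 3)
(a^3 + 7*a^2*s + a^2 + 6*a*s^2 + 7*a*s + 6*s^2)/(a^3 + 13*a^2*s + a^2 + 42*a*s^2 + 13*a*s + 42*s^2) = (a + s)/(a + 7*s)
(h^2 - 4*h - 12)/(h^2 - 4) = (h - 6)/(h - 2)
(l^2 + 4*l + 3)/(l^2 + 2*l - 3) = (l + 1)/(l - 1)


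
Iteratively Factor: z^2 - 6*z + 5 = (z - 1)*(z - 5)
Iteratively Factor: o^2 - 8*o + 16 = (o - 4)*(o - 4)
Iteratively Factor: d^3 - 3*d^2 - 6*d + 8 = (d + 2)*(d^2 - 5*d + 4) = (d - 4)*(d + 2)*(d - 1)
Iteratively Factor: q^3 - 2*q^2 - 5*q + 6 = (q + 2)*(q^2 - 4*q + 3) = (q - 3)*(q + 2)*(q - 1)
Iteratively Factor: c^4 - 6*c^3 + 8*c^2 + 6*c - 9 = (c - 1)*(c^3 - 5*c^2 + 3*c + 9) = (c - 3)*(c - 1)*(c^2 - 2*c - 3) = (c - 3)^2*(c - 1)*(c + 1)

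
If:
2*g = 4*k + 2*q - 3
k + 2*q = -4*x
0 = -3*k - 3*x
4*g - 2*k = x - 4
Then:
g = -25/26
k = 2/13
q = 3/13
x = -2/13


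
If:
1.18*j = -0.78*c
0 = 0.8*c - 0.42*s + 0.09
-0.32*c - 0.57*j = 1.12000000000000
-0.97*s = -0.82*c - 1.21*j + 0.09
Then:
No Solution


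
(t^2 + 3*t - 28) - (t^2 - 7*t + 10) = 10*t - 38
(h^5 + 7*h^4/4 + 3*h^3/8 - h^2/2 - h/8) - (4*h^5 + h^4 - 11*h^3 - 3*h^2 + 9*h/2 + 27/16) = -3*h^5 + 3*h^4/4 + 91*h^3/8 + 5*h^2/2 - 37*h/8 - 27/16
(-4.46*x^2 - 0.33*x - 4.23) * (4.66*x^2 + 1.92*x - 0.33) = -20.7836*x^4 - 10.101*x^3 - 18.8736*x^2 - 8.0127*x + 1.3959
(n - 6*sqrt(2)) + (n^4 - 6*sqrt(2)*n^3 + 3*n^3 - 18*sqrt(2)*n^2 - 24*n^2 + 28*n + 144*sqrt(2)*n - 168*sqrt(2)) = n^4 - 6*sqrt(2)*n^3 + 3*n^3 - 18*sqrt(2)*n^2 - 24*n^2 + 29*n + 144*sqrt(2)*n - 174*sqrt(2)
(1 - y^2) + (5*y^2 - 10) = 4*y^2 - 9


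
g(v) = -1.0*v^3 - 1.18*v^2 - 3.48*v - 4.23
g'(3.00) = -37.56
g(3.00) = -52.29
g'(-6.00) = -97.32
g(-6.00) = 190.17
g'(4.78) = -83.31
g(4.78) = -157.04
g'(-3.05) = -24.19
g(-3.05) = 23.78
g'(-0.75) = -3.40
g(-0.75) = -1.86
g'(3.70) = -53.28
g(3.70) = -83.91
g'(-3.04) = -24.03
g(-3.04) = 23.54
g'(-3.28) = -28.01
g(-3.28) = 29.78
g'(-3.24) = -27.33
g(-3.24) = 28.67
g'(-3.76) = -37.02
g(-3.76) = 45.33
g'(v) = -3.0*v^2 - 2.36*v - 3.48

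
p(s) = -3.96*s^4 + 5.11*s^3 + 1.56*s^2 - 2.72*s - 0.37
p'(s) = -15.84*s^3 + 15.33*s^2 + 3.12*s - 2.72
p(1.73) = -9.42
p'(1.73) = -33.46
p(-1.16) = -10.26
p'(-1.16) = 39.01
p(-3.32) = -642.26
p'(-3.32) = 735.55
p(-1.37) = -20.81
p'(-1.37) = 62.51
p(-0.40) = 0.54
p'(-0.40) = -0.50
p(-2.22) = -138.74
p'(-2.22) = 239.21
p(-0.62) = 0.11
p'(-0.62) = 5.01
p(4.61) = -1267.66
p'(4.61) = -1214.42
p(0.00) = -0.37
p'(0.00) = -2.72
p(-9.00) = -29556.28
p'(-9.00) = 12758.29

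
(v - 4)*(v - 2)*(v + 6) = v^3 - 28*v + 48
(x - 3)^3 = x^3 - 9*x^2 + 27*x - 27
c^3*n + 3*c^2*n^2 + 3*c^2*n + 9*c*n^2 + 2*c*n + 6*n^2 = (c + 2)*(c + 3*n)*(c*n + n)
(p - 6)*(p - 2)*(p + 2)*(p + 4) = p^4 - 2*p^3 - 28*p^2 + 8*p + 96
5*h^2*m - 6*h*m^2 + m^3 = m*(-5*h + m)*(-h + m)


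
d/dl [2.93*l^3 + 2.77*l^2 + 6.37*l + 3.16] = 8.79*l^2 + 5.54*l + 6.37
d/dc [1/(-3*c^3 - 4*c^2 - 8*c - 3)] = (9*c^2 + 8*c + 8)/(3*c^3 + 4*c^2 + 8*c + 3)^2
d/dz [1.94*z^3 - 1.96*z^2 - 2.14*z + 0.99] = 5.82*z^2 - 3.92*z - 2.14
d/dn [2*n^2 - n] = 4*n - 1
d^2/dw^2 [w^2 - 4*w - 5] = 2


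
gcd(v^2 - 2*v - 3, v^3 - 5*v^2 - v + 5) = v + 1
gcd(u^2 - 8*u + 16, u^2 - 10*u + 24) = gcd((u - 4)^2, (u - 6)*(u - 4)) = u - 4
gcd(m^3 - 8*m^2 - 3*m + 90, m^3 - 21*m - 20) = m - 5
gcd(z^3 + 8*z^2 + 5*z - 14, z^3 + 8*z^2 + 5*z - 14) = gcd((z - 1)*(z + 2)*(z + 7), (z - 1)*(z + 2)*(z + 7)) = z^3 + 8*z^2 + 5*z - 14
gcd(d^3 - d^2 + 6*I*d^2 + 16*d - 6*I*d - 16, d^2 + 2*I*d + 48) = d + 8*I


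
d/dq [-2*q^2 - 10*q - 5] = -4*q - 10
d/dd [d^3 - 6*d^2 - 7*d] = 3*d^2 - 12*d - 7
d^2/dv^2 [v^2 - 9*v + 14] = 2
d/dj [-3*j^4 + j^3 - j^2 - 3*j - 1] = -12*j^3 + 3*j^2 - 2*j - 3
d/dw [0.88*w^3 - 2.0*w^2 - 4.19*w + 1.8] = 2.64*w^2 - 4.0*w - 4.19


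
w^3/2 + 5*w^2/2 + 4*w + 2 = (w/2 + 1)*(w + 1)*(w + 2)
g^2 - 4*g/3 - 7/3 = (g - 7/3)*(g + 1)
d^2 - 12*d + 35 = (d - 7)*(d - 5)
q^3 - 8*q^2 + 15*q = q*(q - 5)*(q - 3)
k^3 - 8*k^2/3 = k^2*(k - 8/3)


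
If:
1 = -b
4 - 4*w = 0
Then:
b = -1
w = 1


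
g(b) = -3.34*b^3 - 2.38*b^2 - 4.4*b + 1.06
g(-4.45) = 267.83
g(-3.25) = 104.88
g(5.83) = -767.32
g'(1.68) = -40.68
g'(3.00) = -108.86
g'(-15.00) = -2187.50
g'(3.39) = -135.69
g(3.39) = -171.33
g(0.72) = -4.59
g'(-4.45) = -181.64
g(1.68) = -28.89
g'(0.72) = -13.02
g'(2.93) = -104.37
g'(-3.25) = -94.77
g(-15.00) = 10804.06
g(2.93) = -116.28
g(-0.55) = 3.32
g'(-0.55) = -4.81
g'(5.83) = -372.72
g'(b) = -10.02*b^2 - 4.76*b - 4.4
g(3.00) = -123.74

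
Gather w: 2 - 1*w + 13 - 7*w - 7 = 8 - 8*w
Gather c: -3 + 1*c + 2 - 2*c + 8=7 - c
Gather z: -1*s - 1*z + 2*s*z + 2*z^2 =-s + 2*z^2 + z*(2*s - 1)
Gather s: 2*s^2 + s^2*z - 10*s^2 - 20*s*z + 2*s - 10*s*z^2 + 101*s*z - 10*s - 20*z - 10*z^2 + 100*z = s^2*(z - 8) + s*(-10*z^2 + 81*z - 8) - 10*z^2 + 80*z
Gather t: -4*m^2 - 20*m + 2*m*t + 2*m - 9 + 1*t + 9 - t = -4*m^2 + 2*m*t - 18*m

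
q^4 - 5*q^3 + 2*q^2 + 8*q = q*(q - 4)*(q - 2)*(q + 1)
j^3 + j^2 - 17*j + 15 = (j - 3)*(j - 1)*(j + 5)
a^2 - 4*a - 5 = (a - 5)*(a + 1)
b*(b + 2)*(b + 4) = b^3 + 6*b^2 + 8*b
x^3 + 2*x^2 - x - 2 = (x - 1)*(x + 1)*(x + 2)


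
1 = 1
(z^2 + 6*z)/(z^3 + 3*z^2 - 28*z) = (z + 6)/(z^2 + 3*z - 28)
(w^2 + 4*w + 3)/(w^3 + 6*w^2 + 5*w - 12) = (w + 1)/(w^2 + 3*w - 4)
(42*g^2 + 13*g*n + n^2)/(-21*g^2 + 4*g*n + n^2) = (-6*g - n)/(3*g - n)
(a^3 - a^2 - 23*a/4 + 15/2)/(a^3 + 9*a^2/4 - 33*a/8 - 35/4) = 2*(2*a - 3)/(4*a + 7)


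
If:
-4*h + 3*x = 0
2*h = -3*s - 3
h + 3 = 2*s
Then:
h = -15/7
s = 3/7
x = -20/7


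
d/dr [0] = 0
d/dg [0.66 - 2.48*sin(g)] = -2.48*cos(g)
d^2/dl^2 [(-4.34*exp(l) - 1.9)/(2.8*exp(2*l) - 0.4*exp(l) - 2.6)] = (-34.0256*exp(4*l) - 64.4448*exp(3*l) - 183.1872*exp(2*l) - 51.1184*exp(l) - 27.3624)*exp(l)/(21.952*exp(6*l) - 9.408*exp(5*l) - 59.808*exp(4*l) + 17.408*exp(3*l) + 55.536*exp(2*l) - 8.112*exp(l) - 17.576)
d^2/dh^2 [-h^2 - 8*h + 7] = -2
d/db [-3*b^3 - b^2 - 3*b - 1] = -9*b^2 - 2*b - 3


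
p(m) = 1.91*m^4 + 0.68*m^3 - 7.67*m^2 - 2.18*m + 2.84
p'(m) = 7.64*m^3 + 2.04*m^2 - 15.34*m - 2.18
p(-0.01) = 2.86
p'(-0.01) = -2.03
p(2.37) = 23.90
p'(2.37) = 74.63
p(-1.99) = 1.40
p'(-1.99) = -23.78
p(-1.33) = -3.45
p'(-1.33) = 3.86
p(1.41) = -6.03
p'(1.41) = 1.66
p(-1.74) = -2.66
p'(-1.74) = -9.56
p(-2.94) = 68.37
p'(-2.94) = -133.60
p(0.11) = 2.51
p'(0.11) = -3.83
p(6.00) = 2335.88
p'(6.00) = 1629.46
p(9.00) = 12389.18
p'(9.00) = 5594.56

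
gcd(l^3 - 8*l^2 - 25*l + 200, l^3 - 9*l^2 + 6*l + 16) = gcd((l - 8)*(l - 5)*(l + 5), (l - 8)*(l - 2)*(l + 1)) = l - 8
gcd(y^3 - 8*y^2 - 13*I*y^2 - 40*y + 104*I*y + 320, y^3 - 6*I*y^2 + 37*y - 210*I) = y - 5*I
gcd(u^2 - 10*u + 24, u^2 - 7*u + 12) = u - 4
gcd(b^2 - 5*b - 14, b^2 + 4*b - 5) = 1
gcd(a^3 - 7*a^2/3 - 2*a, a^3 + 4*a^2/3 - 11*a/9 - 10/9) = a + 2/3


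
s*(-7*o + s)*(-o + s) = 7*o^2*s - 8*o*s^2 + s^3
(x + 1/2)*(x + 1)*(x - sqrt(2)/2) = x^3 - sqrt(2)*x^2/2 + 3*x^2/2 - 3*sqrt(2)*x/4 + x/2 - sqrt(2)/4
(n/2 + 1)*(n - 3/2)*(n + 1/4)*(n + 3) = n^4/2 + 15*n^3/8 - 5*n^2/16 - 75*n/16 - 9/8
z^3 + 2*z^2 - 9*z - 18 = (z - 3)*(z + 2)*(z + 3)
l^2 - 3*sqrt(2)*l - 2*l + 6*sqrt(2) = (l - 2)*(l - 3*sqrt(2))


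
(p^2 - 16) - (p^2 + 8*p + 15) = -8*p - 31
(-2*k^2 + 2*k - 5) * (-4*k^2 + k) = 8*k^4 - 10*k^3 + 22*k^2 - 5*k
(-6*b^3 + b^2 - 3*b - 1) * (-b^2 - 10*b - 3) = 6*b^5 + 59*b^4 + 11*b^3 + 28*b^2 + 19*b + 3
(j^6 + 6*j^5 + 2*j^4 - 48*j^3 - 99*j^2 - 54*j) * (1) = j^6 + 6*j^5 + 2*j^4 - 48*j^3 - 99*j^2 - 54*j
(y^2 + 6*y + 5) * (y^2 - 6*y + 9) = y^4 - 22*y^2 + 24*y + 45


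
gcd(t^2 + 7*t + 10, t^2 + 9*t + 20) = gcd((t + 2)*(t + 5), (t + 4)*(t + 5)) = t + 5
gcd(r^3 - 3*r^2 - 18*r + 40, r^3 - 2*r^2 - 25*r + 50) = r^2 - 7*r + 10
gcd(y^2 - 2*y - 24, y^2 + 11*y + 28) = y + 4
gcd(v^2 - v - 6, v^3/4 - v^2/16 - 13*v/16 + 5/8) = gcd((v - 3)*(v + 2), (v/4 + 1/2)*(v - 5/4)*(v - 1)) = v + 2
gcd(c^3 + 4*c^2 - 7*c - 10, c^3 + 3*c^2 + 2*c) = c + 1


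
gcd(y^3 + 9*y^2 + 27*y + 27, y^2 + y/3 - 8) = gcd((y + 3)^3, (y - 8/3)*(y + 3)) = y + 3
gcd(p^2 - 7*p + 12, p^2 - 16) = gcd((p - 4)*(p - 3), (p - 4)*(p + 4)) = p - 4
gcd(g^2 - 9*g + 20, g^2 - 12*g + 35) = g - 5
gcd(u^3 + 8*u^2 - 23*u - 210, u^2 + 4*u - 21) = u + 7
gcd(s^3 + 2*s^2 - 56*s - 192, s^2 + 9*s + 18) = s + 6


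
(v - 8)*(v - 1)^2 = v^3 - 10*v^2 + 17*v - 8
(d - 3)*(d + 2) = d^2 - d - 6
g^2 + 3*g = g*(g + 3)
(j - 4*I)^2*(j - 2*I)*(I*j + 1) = I*j^4 + 11*j^3 - 42*I*j^2 - 64*j + 32*I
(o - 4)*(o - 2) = o^2 - 6*o + 8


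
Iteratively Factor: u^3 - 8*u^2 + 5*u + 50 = (u + 2)*(u^2 - 10*u + 25) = (u - 5)*(u + 2)*(u - 5)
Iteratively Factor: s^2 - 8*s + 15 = (s - 3)*(s - 5)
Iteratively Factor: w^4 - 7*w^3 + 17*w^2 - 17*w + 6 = (w - 3)*(w^3 - 4*w^2 + 5*w - 2) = (w - 3)*(w - 1)*(w^2 - 3*w + 2) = (w - 3)*(w - 2)*(w - 1)*(w - 1)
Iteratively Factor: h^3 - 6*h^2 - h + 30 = (h + 2)*(h^2 - 8*h + 15) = (h - 5)*(h + 2)*(h - 3)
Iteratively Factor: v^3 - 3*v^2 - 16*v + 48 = (v + 4)*(v^2 - 7*v + 12) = (v - 3)*(v + 4)*(v - 4)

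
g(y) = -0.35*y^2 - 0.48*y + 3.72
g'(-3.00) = 1.62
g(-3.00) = 2.01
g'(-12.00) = 7.92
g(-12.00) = -40.92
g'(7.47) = -5.71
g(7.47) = -19.40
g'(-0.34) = -0.24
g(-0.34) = 3.84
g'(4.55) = -3.66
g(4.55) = -5.71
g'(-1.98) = 0.91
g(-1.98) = 3.30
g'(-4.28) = 2.52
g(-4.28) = -0.64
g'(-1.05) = 0.26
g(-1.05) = 3.84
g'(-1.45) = 0.54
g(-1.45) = 3.68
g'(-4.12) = 2.40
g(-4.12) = -0.24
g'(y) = -0.7*y - 0.48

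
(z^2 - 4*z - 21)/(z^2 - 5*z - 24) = (z - 7)/(z - 8)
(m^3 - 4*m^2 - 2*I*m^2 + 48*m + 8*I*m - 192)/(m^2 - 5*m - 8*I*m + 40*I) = (m^2 + m*(-4 + 6*I) - 24*I)/(m - 5)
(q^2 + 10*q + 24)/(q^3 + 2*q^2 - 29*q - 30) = (q + 4)/(q^2 - 4*q - 5)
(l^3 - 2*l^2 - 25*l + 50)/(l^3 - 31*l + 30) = (l^2 + 3*l - 10)/(l^2 + 5*l - 6)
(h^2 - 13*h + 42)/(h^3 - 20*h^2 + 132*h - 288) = (h - 7)/(h^2 - 14*h + 48)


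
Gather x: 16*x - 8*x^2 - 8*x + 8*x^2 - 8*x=0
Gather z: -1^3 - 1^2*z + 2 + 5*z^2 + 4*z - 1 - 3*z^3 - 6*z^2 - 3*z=-3*z^3 - z^2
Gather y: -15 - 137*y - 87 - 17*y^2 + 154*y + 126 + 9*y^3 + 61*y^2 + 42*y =9*y^3 + 44*y^2 + 59*y + 24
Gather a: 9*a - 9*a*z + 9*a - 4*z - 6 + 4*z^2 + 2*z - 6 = a*(18 - 9*z) + 4*z^2 - 2*z - 12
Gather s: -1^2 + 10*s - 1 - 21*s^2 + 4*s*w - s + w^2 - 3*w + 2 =-21*s^2 + s*(4*w + 9) + w^2 - 3*w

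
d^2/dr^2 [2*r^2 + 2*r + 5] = 4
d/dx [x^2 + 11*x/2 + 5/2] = 2*x + 11/2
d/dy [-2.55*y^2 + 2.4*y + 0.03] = 2.4 - 5.1*y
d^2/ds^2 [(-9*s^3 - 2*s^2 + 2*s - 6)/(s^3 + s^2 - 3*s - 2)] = 2*(7*s^6 - 75*s^5 - 156*s^4 - 173*s^3 - 114*s^2 - 78*s - 86)/(s^9 + 3*s^8 - 6*s^7 - 23*s^6 + 6*s^5 + 57*s^4 + 21*s^3 - 42*s^2 - 36*s - 8)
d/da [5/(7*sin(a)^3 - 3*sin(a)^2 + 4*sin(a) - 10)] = 5*(-21*sin(a)^2 + 6*sin(a) - 4)*cos(a)/(7*sin(a)^3 - 3*sin(a)^2 + 4*sin(a) - 10)^2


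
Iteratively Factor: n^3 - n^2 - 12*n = (n + 3)*(n^2 - 4*n) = (n - 4)*(n + 3)*(n)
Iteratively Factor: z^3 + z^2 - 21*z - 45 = (z + 3)*(z^2 - 2*z - 15) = (z + 3)^2*(z - 5)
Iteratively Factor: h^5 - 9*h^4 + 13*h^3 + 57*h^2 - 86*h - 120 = (h - 5)*(h^4 - 4*h^3 - 7*h^2 + 22*h + 24) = (h - 5)*(h - 4)*(h^3 - 7*h - 6) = (h - 5)*(h - 4)*(h + 2)*(h^2 - 2*h - 3) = (h - 5)*(h - 4)*(h + 1)*(h + 2)*(h - 3)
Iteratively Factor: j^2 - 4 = (j + 2)*(j - 2)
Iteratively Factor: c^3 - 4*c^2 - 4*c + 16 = (c - 4)*(c^2 - 4) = (c - 4)*(c + 2)*(c - 2)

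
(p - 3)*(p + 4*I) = p^2 - 3*p + 4*I*p - 12*I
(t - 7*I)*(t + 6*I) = t^2 - I*t + 42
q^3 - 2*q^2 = q^2*(q - 2)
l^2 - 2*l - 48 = (l - 8)*(l + 6)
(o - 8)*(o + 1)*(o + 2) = o^3 - 5*o^2 - 22*o - 16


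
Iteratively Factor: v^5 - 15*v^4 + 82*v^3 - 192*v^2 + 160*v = (v - 4)*(v^4 - 11*v^3 + 38*v^2 - 40*v) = (v - 4)^2*(v^3 - 7*v^2 + 10*v) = (v - 4)^2*(v - 2)*(v^2 - 5*v) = (v - 5)*(v - 4)^2*(v - 2)*(v)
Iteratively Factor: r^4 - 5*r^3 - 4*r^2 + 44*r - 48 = (r + 3)*(r^3 - 8*r^2 + 20*r - 16) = (r - 4)*(r + 3)*(r^2 - 4*r + 4) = (r - 4)*(r - 2)*(r + 3)*(r - 2)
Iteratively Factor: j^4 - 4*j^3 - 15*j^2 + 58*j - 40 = (j - 5)*(j^3 + j^2 - 10*j + 8) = (j - 5)*(j - 1)*(j^2 + 2*j - 8) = (j - 5)*(j - 2)*(j - 1)*(j + 4)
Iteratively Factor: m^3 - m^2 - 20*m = (m + 4)*(m^2 - 5*m) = m*(m + 4)*(m - 5)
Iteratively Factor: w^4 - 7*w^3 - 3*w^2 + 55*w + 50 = (w - 5)*(w^3 - 2*w^2 - 13*w - 10) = (w - 5)*(w + 1)*(w^2 - 3*w - 10) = (w - 5)^2*(w + 1)*(w + 2)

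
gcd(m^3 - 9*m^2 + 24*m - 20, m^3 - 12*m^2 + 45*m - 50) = m^2 - 7*m + 10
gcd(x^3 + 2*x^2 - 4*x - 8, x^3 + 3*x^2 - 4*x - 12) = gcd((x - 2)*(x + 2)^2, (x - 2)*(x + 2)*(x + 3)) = x^2 - 4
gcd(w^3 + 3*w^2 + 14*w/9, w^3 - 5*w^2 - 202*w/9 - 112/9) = w^2 + 3*w + 14/9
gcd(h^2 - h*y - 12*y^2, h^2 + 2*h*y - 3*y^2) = h + 3*y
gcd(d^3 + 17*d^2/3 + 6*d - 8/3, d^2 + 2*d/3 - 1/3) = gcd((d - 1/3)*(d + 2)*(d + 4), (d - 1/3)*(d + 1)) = d - 1/3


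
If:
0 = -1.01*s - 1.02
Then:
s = -1.01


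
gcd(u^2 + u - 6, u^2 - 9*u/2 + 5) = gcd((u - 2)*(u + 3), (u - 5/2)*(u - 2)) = u - 2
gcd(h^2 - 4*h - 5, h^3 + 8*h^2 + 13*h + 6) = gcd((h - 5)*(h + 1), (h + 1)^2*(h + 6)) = h + 1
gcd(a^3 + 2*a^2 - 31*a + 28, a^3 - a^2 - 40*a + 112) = a^2 + 3*a - 28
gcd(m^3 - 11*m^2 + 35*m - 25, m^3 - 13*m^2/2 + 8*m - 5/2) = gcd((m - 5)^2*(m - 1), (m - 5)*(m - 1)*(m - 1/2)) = m^2 - 6*m + 5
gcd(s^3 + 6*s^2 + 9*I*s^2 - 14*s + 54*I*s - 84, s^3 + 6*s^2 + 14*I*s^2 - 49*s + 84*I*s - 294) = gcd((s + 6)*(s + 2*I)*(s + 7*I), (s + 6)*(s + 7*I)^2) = s^2 + s*(6 + 7*I) + 42*I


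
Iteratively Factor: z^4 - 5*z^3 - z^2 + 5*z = (z - 1)*(z^3 - 4*z^2 - 5*z) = (z - 1)*(z + 1)*(z^2 - 5*z) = z*(z - 1)*(z + 1)*(z - 5)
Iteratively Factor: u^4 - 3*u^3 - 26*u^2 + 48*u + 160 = (u + 2)*(u^3 - 5*u^2 - 16*u + 80) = (u + 2)*(u + 4)*(u^2 - 9*u + 20) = (u - 4)*(u + 2)*(u + 4)*(u - 5)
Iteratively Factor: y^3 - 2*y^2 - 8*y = (y + 2)*(y^2 - 4*y) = (y - 4)*(y + 2)*(y)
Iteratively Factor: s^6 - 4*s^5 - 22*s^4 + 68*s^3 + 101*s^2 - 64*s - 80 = (s - 1)*(s^5 - 3*s^4 - 25*s^3 + 43*s^2 + 144*s + 80) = (s - 1)*(s + 1)*(s^4 - 4*s^3 - 21*s^2 + 64*s + 80) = (s - 1)*(s + 1)*(s + 4)*(s^3 - 8*s^2 + 11*s + 20) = (s - 1)*(s + 1)^2*(s + 4)*(s^2 - 9*s + 20) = (s - 4)*(s - 1)*(s + 1)^2*(s + 4)*(s - 5)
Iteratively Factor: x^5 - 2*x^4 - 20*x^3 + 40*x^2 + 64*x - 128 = (x + 2)*(x^4 - 4*x^3 - 12*x^2 + 64*x - 64) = (x - 4)*(x + 2)*(x^3 - 12*x + 16) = (x - 4)*(x - 2)*(x + 2)*(x^2 + 2*x - 8) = (x - 4)*(x - 2)*(x + 2)*(x + 4)*(x - 2)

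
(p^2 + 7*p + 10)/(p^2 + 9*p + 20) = (p + 2)/(p + 4)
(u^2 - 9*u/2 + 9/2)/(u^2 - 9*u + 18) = (u - 3/2)/(u - 6)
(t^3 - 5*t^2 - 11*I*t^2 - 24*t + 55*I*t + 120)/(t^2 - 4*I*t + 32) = (t^2 - t*(5 + 3*I) + 15*I)/(t + 4*I)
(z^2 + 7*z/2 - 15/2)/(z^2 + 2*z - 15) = (z - 3/2)/(z - 3)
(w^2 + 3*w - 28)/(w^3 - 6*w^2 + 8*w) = (w + 7)/(w*(w - 2))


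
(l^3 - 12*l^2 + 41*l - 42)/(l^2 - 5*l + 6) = l - 7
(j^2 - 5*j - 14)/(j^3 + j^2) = (j^2 - 5*j - 14)/(j^2*(j + 1))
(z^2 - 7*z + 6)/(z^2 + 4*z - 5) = (z - 6)/(z + 5)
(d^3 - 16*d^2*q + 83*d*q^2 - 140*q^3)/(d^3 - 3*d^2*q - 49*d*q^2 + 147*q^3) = (-d^2 + 9*d*q - 20*q^2)/(-d^2 - 4*d*q + 21*q^2)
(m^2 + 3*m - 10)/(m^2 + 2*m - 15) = (m - 2)/(m - 3)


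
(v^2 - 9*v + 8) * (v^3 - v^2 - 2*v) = v^5 - 10*v^4 + 15*v^3 + 10*v^2 - 16*v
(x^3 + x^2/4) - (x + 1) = x^3 + x^2/4 - x - 1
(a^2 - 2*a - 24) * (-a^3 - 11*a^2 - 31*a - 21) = -a^5 - 9*a^4 + 15*a^3 + 305*a^2 + 786*a + 504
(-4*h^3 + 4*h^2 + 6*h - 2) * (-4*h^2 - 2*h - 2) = 16*h^5 - 8*h^4 - 24*h^3 - 12*h^2 - 8*h + 4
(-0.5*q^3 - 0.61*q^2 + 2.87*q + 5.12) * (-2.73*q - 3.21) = 1.365*q^4 + 3.2703*q^3 - 5.877*q^2 - 23.1903*q - 16.4352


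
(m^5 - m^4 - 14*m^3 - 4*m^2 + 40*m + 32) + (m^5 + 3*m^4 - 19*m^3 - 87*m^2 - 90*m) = 2*m^5 + 2*m^4 - 33*m^3 - 91*m^2 - 50*m + 32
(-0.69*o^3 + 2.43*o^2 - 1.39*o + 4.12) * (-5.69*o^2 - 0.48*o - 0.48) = 3.9261*o^5 - 13.4955*o^4 + 7.0739*o^3 - 23.942*o^2 - 1.3104*o - 1.9776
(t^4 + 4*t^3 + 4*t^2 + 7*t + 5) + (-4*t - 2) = t^4 + 4*t^3 + 4*t^2 + 3*t + 3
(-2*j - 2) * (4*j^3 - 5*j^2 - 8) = -8*j^4 + 2*j^3 + 10*j^2 + 16*j + 16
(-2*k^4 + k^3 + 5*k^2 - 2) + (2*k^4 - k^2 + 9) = k^3 + 4*k^2 + 7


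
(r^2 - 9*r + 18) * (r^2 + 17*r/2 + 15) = r^4 - r^3/2 - 87*r^2/2 + 18*r + 270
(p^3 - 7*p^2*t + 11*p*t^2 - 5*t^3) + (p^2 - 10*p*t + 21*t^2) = p^3 - 7*p^2*t + p^2 + 11*p*t^2 - 10*p*t - 5*t^3 + 21*t^2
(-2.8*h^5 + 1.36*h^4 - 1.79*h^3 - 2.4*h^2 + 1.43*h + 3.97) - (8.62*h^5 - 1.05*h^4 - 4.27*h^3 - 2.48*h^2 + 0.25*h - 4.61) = -11.42*h^5 + 2.41*h^4 + 2.48*h^3 + 0.0800000000000001*h^2 + 1.18*h + 8.58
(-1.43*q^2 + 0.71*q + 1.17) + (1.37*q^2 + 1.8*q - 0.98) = -0.0599999999999998*q^2 + 2.51*q + 0.19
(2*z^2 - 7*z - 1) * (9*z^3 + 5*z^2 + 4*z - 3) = 18*z^5 - 53*z^4 - 36*z^3 - 39*z^2 + 17*z + 3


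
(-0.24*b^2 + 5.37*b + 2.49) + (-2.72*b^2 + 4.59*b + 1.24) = -2.96*b^2 + 9.96*b + 3.73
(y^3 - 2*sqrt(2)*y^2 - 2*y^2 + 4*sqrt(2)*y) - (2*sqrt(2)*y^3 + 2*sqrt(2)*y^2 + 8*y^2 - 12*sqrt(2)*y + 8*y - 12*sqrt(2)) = -2*sqrt(2)*y^3 + y^3 - 10*y^2 - 4*sqrt(2)*y^2 - 8*y + 16*sqrt(2)*y + 12*sqrt(2)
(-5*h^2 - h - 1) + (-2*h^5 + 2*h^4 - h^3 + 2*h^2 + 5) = -2*h^5 + 2*h^4 - h^3 - 3*h^2 - h + 4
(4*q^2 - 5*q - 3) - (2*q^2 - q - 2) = 2*q^2 - 4*q - 1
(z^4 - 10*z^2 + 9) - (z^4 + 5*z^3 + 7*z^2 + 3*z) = -5*z^3 - 17*z^2 - 3*z + 9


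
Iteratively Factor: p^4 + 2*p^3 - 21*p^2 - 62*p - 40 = (p + 1)*(p^3 + p^2 - 22*p - 40) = (p + 1)*(p + 2)*(p^2 - p - 20) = (p + 1)*(p + 2)*(p + 4)*(p - 5)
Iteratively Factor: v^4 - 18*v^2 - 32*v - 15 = (v + 1)*(v^3 - v^2 - 17*v - 15) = (v + 1)*(v + 3)*(v^2 - 4*v - 5) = (v - 5)*(v + 1)*(v + 3)*(v + 1)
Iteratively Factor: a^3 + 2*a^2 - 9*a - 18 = (a + 3)*(a^2 - a - 6) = (a + 2)*(a + 3)*(a - 3)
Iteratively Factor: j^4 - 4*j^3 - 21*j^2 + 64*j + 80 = (j + 4)*(j^3 - 8*j^2 + 11*j + 20) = (j - 4)*(j + 4)*(j^2 - 4*j - 5) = (j - 5)*(j - 4)*(j + 4)*(j + 1)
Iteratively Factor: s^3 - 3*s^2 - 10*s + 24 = (s - 4)*(s^2 + s - 6) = (s - 4)*(s - 2)*(s + 3)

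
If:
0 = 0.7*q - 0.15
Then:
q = 0.21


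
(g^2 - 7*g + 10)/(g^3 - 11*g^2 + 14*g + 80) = (g - 2)/(g^2 - 6*g - 16)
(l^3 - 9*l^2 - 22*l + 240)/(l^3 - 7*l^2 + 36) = (l^2 - 3*l - 40)/(l^2 - l - 6)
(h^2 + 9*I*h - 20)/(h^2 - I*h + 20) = (h + 5*I)/(h - 5*I)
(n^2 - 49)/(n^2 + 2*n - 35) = (n - 7)/(n - 5)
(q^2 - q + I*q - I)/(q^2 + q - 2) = (q + I)/(q + 2)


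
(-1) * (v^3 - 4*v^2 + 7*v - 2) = -v^3 + 4*v^2 - 7*v + 2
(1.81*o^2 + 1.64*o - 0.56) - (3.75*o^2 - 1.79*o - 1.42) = -1.94*o^2 + 3.43*o + 0.86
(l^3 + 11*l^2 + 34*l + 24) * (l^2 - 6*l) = l^5 + 5*l^4 - 32*l^3 - 180*l^2 - 144*l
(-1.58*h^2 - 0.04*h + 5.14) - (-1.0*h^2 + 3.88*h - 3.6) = -0.58*h^2 - 3.92*h + 8.74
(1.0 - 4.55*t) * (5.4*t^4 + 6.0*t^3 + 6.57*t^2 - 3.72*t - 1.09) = -24.57*t^5 - 21.9*t^4 - 23.8935*t^3 + 23.496*t^2 + 1.2395*t - 1.09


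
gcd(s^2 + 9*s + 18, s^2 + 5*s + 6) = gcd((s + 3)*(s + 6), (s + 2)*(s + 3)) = s + 3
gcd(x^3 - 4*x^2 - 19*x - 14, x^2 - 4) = x + 2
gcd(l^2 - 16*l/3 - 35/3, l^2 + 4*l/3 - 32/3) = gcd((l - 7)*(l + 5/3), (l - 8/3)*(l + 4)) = 1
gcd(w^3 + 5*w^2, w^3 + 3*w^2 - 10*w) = w^2 + 5*w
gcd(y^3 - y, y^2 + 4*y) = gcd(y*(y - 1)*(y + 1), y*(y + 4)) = y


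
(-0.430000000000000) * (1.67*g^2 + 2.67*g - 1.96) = -0.7181*g^2 - 1.1481*g + 0.8428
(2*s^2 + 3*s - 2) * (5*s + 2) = 10*s^3 + 19*s^2 - 4*s - 4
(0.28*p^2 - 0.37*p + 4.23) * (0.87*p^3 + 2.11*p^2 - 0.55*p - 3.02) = 0.2436*p^5 + 0.2689*p^4 + 2.7454*p^3 + 8.2832*p^2 - 1.2091*p - 12.7746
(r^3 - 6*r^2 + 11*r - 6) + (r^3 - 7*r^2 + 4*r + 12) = 2*r^3 - 13*r^2 + 15*r + 6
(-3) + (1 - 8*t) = -8*t - 2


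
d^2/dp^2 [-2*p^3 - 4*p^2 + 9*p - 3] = -12*p - 8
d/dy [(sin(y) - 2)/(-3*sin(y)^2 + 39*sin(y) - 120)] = (sin(y)^2 - 4*sin(y) - 14)*cos(y)/(3*(sin(y)^2 - 13*sin(y) + 40)^2)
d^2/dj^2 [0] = 0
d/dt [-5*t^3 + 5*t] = 5 - 15*t^2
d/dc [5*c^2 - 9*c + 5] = 10*c - 9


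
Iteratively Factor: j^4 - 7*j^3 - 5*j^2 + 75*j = (j - 5)*(j^3 - 2*j^2 - 15*j) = (j - 5)*(j + 3)*(j^2 - 5*j) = j*(j - 5)*(j + 3)*(j - 5)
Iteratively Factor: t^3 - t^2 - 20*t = (t)*(t^2 - t - 20) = t*(t - 5)*(t + 4)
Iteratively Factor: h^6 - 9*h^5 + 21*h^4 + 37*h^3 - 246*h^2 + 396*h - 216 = (h - 2)*(h^5 - 7*h^4 + 7*h^3 + 51*h^2 - 144*h + 108) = (h - 2)^2*(h^4 - 5*h^3 - 3*h^2 + 45*h - 54) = (h - 2)^3*(h^3 - 3*h^2 - 9*h + 27) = (h - 2)^3*(h + 3)*(h^2 - 6*h + 9) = (h - 3)*(h - 2)^3*(h + 3)*(h - 3)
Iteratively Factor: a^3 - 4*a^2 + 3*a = (a - 3)*(a^2 - a) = (a - 3)*(a - 1)*(a)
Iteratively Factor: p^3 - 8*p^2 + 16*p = (p)*(p^2 - 8*p + 16) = p*(p - 4)*(p - 4)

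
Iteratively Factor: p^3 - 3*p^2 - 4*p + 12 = (p - 2)*(p^2 - p - 6) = (p - 2)*(p + 2)*(p - 3)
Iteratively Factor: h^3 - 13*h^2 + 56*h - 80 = (h - 5)*(h^2 - 8*h + 16) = (h - 5)*(h - 4)*(h - 4)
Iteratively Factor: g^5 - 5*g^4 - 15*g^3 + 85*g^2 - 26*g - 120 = (g - 3)*(g^4 - 2*g^3 - 21*g^2 + 22*g + 40) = (g - 3)*(g + 1)*(g^3 - 3*g^2 - 18*g + 40) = (g - 3)*(g - 2)*(g + 1)*(g^2 - g - 20) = (g - 5)*(g - 3)*(g - 2)*(g + 1)*(g + 4)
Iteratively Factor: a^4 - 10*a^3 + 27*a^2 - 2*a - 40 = (a - 4)*(a^3 - 6*a^2 + 3*a + 10) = (a - 5)*(a - 4)*(a^2 - a - 2) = (a - 5)*(a - 4)*(a + 1)*(a - 2)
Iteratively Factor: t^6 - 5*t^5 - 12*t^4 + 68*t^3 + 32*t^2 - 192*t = (t - 4)*(t^5 - t^4 - 16*t^3 + 4*t^2 + 48*t) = (t - 4)*(t + 2)*(t^4 - 3*t^3 - 10*t^2 + 24*t) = t*(t - 4)*(t + 2)*(t^3 - 3*t^2 - 10*t + 24) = t*(t - 4)^2*(t + 2)*(t^2 + t - 6) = t*(t - 4)^2*(t - 2)*(t + 2)*(t + 3)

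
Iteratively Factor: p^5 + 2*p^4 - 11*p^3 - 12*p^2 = (p + 1)*(p^4 + p^3 - 12*p^2) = (p + 1)*(p + 4)*(p^3 - 3*p^2) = p*(p + 1)*(p + 4)*(p^2 - 3*p) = p*(p - 3)*(p + 1)*(p + 4)*(p)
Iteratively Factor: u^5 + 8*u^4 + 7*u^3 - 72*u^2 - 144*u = (u + 4)*(u^4 + 4*u^3 - 9*u^2 - 36*u) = (u + 4)^2*(u^3 - 9*u) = u*(u + 4)^2*(u^2 - 9) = u*(u - 3)*(u + 4)^2*(u + 3)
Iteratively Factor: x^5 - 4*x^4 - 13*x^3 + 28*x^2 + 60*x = (x + 2)*(x^4 - 6*x^3 - x^2 + 30*x) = (x - 5)*(x + 2)*(x^3 - x^2 - 6*x) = x*(x - 5)*(x + 2)*(x^2 - x - 6) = x*(x - 5)*(x + 2)^2*(x - 3)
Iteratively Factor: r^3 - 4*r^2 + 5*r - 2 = (r - 1)*(r^2 - 3*r + 2) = (r - 2)*(r - 1)*(r - 1)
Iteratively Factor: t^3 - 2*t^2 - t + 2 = (t - 1)*(t^2 - t - 2) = (t - 2)*(t - 1)*(t + 1)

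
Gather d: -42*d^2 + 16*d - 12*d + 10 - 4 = -42*d^2 + 4*d + 6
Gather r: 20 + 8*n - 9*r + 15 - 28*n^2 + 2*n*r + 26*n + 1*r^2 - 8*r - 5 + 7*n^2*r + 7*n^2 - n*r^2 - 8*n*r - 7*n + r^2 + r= -21*n^2 + 27*n + r^2*(2 - n) + r*(7*n^2 - 6*n - 16) + 30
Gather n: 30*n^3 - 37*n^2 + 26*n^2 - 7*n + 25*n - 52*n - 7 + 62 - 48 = 30*n^3 - 11*n^2 - 34*n + 7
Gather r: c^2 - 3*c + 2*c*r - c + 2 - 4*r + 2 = c^2 - 4*c + r*(2*c - 4) + 4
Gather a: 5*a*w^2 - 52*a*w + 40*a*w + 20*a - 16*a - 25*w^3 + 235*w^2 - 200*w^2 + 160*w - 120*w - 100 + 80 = a*(5*w^2 - 12*w + 4) - 25*w^3 + 35*w^2 + 40*w - 20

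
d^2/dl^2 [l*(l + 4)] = 2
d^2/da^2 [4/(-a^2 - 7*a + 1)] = 8*(a^2 + 7*a - (2*a + 7)^2 - 1)/(a^2 + 7*a - 1)^3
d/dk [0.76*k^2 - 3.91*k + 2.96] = 1.52*k - 3.91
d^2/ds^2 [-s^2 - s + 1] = -2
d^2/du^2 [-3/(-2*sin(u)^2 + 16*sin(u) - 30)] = 3*(-2*sin(u)^4 + 12*sin(u)^3 + sin(u)^2 - 84*sin(u) + 49)/(sin(u)^2 - 8*sin(u) + 15)^3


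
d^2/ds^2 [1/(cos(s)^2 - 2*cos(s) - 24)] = (8*sin(s)^4 - 204*sin(s)^2 - 81*cos(s) - 3*cos(3*s) + 84)/(2*(sin(s)^2 + 2*cos(s) + 23)^3)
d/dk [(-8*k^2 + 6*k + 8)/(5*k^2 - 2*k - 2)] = 2*(-7*k^2 - 24*k + 2)/(25*k^4 - 20*k^3 - 16*k^2 + 8*k + 4)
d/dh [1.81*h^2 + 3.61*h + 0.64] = 3.62*h + 3.61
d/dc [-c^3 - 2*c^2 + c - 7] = -3*c^2 - 4*c + 1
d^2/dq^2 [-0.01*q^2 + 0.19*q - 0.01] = -0.0200000000000000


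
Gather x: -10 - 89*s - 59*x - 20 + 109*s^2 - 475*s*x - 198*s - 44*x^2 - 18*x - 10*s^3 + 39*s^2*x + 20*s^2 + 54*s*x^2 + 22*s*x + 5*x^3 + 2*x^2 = -10*s^3 + 129*s^2 - 287*s + 5*x^3 + x^2*(54*s - 42) + x*(39*s^2 - 453*s - 77) - 30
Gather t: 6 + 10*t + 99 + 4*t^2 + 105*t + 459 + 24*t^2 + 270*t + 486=28*t^2 + 385*t + 1050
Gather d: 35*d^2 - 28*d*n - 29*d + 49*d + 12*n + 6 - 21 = 35*d^2 + d*(20 - 28*n) + 12*n - 15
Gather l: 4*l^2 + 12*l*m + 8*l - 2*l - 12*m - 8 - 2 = 4*l^2 + l*(12*m + 6) - 12*m - 10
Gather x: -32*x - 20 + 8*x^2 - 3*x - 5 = 8*x^2 - 35*x - 25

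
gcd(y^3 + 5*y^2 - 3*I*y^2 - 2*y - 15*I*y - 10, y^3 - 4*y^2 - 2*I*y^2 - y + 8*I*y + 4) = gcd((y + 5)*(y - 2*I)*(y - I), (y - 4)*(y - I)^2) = y - I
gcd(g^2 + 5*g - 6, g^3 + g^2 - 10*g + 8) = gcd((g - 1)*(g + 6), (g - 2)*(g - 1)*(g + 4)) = g - 1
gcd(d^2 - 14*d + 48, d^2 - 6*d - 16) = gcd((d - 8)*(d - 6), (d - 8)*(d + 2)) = d - 8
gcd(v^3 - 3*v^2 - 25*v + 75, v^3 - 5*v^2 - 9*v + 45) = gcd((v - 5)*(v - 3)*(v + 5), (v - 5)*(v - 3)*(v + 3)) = v^2 - 8*v + 15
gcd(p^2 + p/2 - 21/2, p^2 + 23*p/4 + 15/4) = 1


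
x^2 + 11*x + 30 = (x + 5)*(x + 6)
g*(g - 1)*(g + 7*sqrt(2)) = g^3 - g^2 + 7*sqrt(2)*g^2 - 7*sqrt(2)*g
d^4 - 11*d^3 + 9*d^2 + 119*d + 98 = (d - 7)^2*(d + 1)*(d + 2)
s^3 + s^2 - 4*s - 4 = (s - 2)*(s + 1)*(s + 2)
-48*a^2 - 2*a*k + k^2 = (-8*a + k)*(6*a + k)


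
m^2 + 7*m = m*(m + 7)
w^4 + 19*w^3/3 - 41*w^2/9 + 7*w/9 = w*(w - 1/3)^2*(w + 7)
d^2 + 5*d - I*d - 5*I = (d + 5)*(d - I)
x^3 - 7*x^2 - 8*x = x*(x - 8)*(x + 1)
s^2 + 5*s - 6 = (s - 1)*(s + 6)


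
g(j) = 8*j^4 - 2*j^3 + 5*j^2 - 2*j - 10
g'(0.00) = -2.00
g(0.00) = -10.00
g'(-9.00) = -23906.00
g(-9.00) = 54359.00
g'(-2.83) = -803.64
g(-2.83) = 594.17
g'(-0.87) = -36.31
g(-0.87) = 1.42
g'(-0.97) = -46.55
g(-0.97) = 5.55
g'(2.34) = 398.56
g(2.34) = 226.93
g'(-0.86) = -35.39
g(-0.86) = 1.07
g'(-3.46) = -1433.93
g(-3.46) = 1286.18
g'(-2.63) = -651.93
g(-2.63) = 448.98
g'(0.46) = 4.45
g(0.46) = -9.70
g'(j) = 32*j^3 - 6*j^2 + 10*j - 2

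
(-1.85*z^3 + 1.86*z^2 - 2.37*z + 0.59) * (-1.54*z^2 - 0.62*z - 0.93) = 2.849*z^5 - 1.7174*z^4 + 4.2171*z^3 - 1.169*z^2 + 1.8383*z - 0.5487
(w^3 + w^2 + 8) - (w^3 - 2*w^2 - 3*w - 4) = 3*w^2 + 3*w + 12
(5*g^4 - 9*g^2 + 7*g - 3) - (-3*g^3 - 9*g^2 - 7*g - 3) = 5*g^4 + 3*g^3 + 14*g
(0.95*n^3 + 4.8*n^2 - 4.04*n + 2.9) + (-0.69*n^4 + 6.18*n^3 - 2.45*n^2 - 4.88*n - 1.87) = -0.69*n^4 + 7.13*n^3 + 2.35*n^2 - 8.92*n + 1.03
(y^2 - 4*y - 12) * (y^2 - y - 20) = y^4 - 5*y^3 - 28*y^2 + 92*y + 240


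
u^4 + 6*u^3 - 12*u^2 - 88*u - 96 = (u - 4)*(u + 2)^2*(u + 6)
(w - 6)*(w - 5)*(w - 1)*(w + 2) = w^4 - 10*w^3 + 17*w^2 + 52*w - 60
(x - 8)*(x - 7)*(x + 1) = x^3 - 14*x^2 + 41*x + 56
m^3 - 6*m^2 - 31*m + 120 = (m - 8)*(m - 3)*(m + 5)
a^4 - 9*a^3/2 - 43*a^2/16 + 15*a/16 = a*(a - 5)*(a - 1/4)*(a + 3/4)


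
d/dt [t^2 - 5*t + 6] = 2*t - 5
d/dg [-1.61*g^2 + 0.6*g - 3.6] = 0.6 - 3.22*g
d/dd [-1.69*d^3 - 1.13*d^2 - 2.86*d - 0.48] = -5.07*d^2 - 2.26*d - 2.86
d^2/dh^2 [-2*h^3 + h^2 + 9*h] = 2 - 12*h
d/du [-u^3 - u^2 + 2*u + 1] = -3*u^2 - 2*u + 2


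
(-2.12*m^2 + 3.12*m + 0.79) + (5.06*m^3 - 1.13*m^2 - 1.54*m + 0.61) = 5.06*m^3 - 3.25*m^2 + 1.58*m + 1.4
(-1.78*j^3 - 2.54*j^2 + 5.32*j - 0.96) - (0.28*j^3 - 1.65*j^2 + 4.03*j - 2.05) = -2.06*j^3 - 0.89*j^2 + 1.29*j + 1.09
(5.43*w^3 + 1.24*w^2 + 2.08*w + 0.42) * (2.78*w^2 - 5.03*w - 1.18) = 15.0954*w^5 - 23.8657*w^4 - 6.8622*w^3 - 10.758*w^2 - 4.567*w - 0.4956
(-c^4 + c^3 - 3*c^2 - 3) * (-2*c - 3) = 2*c^5 + c^4 + 3*c^3 + 9*c^2 + 6*c + 9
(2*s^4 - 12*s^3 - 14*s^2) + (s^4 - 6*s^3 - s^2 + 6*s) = 3*s^4 - 18*s^3 - 15*s^2 + 6*s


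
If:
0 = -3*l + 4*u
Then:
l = 4*u/3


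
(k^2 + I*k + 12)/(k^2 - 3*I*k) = (k + 4*I)/k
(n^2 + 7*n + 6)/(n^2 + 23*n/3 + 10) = 3*(n + 1)/(3*n + 5)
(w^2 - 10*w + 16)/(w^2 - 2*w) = (w - 8)/w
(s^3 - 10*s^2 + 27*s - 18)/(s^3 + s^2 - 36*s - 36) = (s^2 - 4*s + 3)/(s^2 + 7*s + 6)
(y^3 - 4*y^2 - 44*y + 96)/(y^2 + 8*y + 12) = (y^2 - 10*y + 16)/(y + 2)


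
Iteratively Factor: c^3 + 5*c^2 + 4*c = (c)*(c^2 + 5*c + 4) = c*(c + 4)*(c + 1)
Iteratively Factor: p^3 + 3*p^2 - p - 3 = (p + 1)*(p^2 + 2*p - 3) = (p + 1)*(p + 3)*(p - 1)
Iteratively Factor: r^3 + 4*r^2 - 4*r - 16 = (r + 2)*(r^2 + 2*r - 8) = (r + 2)*(r + 4)*(r - 2)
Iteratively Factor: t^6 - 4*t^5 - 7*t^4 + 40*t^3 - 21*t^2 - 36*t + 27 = (t + 3)*(t^5 - 7*t^4 + 14*t^3 - 2*t^2 - 15*t + 9) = (t - 1)*(t + 3)*(t^4 - 6*t^3 + 8*t^2 + 6*t - 9) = (t - 3)*(t - 1)*(t + 3)*(t^3 - 3*t^2 - t + 3) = (t - 3)^2*(t - 1)*(t + 3)*(t^2 - 1) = (t - 3)^2*(t - 1)*(t + 1)*(t + 3)*(t - 1)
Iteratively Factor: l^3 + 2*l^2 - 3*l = (l)*(l^2 + 2*l - 3) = l*(l + 3)*(l - 1)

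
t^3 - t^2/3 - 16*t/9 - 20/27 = (t - 5/3)*(t + 2/3)^2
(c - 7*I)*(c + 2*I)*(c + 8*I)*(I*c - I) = I*c^4 - 3*c^3 - I*c^3 + 3*c^2 + 54*I*c^2 - 112*c - 54*I*c + 112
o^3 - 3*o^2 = o^2*(o - 3)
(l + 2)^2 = l^2 + 4*l + 4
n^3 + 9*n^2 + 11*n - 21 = (n - 1)*(n + 3)*(n + 7)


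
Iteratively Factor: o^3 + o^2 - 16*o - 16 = (o + 4)*(o^2 - 3*o - 4) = (o - 4)*(o + 4)*(o + 1)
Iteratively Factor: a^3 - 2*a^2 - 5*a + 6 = (a - 3)*(a^2 + a - 2) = (a - 3)*(a + 2)*(a - 1)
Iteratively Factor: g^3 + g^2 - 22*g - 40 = (g + 4)*(g^2 - 3*g - 10) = (g - 5)*(g + 4)*(g + 2)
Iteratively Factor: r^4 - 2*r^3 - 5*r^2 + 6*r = (r + 2)*(r^3 - 4*r^2 + 3*r) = (r - 3)*(r + 2)*(r^2 - r) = (r - 3)*(r - 1)*(r + 2)*(r)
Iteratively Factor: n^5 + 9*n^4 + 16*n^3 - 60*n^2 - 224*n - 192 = (n + 2)*(n^4 + 7*n^3 + 2*n^2 - 64*n - 96) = (n + 2)*(n + 4)*(n^3 + 3*n^2 - 10*n - 24) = (n + 2)^2*(n + 4)*(n^2 + n - 12) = (n - 3)*(n + 2)^2*(n + 4)*(n + 4)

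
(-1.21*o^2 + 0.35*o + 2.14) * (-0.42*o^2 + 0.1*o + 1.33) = 0.5082*o^4 - 0.268*o^3 - 2.4731*o^2 + 0.6795*o + 2.8462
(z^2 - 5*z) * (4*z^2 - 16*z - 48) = 4*z^4 - 36*z^3 + 32*z^2 + 240*z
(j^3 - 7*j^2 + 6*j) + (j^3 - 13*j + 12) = 2*j^3 - 7*j^2 - 7*j + 12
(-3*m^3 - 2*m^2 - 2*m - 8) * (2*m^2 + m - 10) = -6*m^5 - 7*m^4 + 24*m^3 + 2*m^2 + 12*m + 80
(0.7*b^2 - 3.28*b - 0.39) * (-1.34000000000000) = -0.938*b^2 + 4.3952*b + 0.5226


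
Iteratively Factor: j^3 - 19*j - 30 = (j - 5)*(j^2 + 5*j + 6) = (j - 5)*(j + 3)*(j + 2)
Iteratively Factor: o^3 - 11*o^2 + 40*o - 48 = (o - 3)*(o^2 - 8*o + 16) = (o - 4)*(o - 3)*(o - 4)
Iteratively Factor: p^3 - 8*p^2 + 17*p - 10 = (p - 5)*(p^2 - 3*p + 2) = (p - 5)*(p - 1)*(p - 2)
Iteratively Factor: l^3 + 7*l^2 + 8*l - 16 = (l + 4)*(l^2 + 3*l - 4) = (l - 1)*(l + 4)*(l + 4)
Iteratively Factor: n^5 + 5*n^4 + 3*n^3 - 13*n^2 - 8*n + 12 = (n + 2)*(n^4 + 3*n^3 - 3*n^2 - 7*n + 6) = (n - 1)*(n + 2)*(n^3 + 4*n^2 + n - 6) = (n - 1)*(n + 2)^2*(n^2 + 2*n - 3) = (n - 1)*(n + 2)^2*(n + 3)*(n - 1)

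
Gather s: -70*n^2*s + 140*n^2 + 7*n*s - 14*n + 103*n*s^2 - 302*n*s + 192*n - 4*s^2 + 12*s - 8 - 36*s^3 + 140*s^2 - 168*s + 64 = 140*n^2 + 178*n - 36*s^3 + s^2*(103*n + 136) + s*(-70*n^2 - 295*n - 156) + 56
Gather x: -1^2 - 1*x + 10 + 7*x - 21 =6*x - 12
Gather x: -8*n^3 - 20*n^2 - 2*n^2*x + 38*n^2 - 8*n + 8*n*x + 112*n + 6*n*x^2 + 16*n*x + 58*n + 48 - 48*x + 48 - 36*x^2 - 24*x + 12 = -8*n^3 + 18*n^2 + 162*n + x^2*(6*n - 36) + x*(-2*n^2 + 24*n - 72) + 108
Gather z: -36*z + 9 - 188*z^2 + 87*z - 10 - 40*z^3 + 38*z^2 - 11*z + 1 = -40*z^3 - 150*z^2 + 40*z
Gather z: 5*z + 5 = 5*z + 5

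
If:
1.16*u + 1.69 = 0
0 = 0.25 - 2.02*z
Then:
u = -1.46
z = 0.12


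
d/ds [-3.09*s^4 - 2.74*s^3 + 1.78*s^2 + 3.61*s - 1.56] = -12.36*s^3 - 8.22*s^2 + 3.56*s + 3.61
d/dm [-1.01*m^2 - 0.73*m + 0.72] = -2.02*m - 0.73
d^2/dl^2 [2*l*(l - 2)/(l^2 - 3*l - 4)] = 4*(l^3 + 12*l^2 - 24*l + 40)/(l^6 - 9*l^5 + 15*l^4 + 45*l^3 - 60*l^2 - 144*l - 64)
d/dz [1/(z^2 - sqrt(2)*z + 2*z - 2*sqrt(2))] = (-2*z - 2 + sqrt(2))/(z^2 - sqrt(2)*z + 2*z - 2*sqrt(2))^2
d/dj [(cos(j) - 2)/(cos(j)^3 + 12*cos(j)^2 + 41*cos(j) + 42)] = (-93*cos(j)/2 + 3*cos(2*j) + cos(3*j)/2 - 121)*sin(j)/(cos(j)^3 + 12*cos(j)^2 + 41*cos(j) + 42)^2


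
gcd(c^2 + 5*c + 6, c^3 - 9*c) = c + 3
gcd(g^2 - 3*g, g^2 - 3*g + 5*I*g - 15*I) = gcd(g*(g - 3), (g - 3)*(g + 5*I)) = g - 3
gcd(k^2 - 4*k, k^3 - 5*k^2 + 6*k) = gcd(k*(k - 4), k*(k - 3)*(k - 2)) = k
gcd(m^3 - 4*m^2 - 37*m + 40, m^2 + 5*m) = m + 5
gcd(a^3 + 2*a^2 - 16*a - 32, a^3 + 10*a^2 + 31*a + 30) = a + 2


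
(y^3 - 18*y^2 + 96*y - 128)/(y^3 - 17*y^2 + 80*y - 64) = (y - 2)/(y - 1)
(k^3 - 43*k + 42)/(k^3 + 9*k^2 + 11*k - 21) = (k - 6)/(k + 3)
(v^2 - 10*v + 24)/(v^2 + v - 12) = (v^2 - 10*v + 24)/(v^2 + v - 12)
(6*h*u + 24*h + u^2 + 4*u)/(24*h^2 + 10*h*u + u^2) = (u + 4)/(4*h + u)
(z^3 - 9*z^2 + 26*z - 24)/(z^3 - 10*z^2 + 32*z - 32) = (z - 3)/(z - 4)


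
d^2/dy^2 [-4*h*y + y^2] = 2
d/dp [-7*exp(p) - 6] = -7*exp(p)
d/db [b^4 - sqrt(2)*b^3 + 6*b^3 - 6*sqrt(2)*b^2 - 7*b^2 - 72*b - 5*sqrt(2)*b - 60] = 4*b^3 - 3*sqrt(2)*b^2 + 18*b^2 - 12*sqrt(2)*b - 14*b - 72 - 5*sqrt(2)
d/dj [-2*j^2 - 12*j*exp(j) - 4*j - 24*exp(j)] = -12*j*exp(j) - 4*j - 36*exp(j) - 4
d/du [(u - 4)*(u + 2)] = 2*u - 2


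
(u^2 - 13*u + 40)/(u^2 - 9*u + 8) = (u - 5)/(u - 1)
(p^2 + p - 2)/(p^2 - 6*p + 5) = (p + 2)/(p - 5)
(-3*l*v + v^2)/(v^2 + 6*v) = (-3*l + v)/(v + 6)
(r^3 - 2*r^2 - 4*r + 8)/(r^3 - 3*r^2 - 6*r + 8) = (r^2 - 4*r + 4)/(r^2 - 5*r + 4)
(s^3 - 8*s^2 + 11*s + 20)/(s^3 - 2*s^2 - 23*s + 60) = (s^2 - 4*s - 5)/(s^2 + 2*s - 15)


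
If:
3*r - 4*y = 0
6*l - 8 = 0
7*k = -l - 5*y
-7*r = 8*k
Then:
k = -28/57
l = 4/3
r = 32/57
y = 8/19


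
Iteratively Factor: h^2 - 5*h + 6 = (h - 2)*(h - 3)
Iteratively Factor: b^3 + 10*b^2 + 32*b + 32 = (b + 4)*(b^2 + 6*b + 8) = (b + 4)^2*(b + 2)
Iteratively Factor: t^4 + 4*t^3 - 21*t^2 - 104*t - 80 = (t + 4)*(t^3 - 21*t - 20) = (t - 5)*(t + 4)*(t^2 + 5*t + 4) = (t - 5)*(t + 1)*(t + 4)*(t + 4)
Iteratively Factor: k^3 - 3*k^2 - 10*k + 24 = (k - 4)*(k^2 + k - 6) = (k - 4)*(k + 3)*(k - 2)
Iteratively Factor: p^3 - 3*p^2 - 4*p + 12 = (p - 2)*(p^2 - p - 6) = (p - 2)*(p + 2)*(p - 3)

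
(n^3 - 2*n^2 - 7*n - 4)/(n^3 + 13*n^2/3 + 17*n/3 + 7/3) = 3*(n - 4)/(3*n + 7)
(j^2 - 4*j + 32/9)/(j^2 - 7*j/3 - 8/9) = (3*j - 4)/(3*j + 1)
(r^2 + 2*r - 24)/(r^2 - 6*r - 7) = (-r^2 - 2*r + 24)/(-r^2 + 6*r + 7)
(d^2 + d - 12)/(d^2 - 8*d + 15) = (d + 4)/(d - 5)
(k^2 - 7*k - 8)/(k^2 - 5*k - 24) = (k + 1)/(k + 3)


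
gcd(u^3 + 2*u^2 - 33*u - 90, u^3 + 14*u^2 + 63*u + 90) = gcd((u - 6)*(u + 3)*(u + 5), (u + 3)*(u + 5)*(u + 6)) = u^2 + 8*u + 15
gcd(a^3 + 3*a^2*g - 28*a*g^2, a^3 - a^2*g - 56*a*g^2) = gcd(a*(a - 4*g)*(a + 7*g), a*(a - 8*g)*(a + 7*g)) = a^2 + 7*a*g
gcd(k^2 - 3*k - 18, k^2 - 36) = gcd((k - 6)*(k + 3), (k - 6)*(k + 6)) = k - 6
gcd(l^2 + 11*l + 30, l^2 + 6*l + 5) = l + 5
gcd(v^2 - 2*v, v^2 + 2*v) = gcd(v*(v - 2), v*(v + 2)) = v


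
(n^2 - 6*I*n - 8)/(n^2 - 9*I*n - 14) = (n - 4*I)/(n - 7*I)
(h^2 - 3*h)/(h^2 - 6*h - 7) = h*(3 - h)/(-h^2 + 6*h + 7)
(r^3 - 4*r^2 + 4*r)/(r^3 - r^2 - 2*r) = (r - 2)/(r + 1)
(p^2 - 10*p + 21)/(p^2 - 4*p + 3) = (p - 7)/(p - 1)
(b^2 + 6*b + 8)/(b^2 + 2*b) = (b + 4)/b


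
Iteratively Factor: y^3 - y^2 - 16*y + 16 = (y - 4)*(y^2 + 3*y - 4) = (y - 4)*(y - 1)*(y + 4)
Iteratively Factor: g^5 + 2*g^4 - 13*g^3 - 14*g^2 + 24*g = (g - 3)*(g^4 + 5*g^3 + 2*g^2 - 8*g) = (g - 3)*(g + 2)*(g^3 + 3*g^2 - 4*g) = g*(g - 3)*(g + 2)*(g^2 + 3*g - 4) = g*(g - 3)*(g + 2)*(g + 4)*(g - 1)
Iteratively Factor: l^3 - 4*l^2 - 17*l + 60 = (l - 5)*(l^2 + l - 12) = (l - 5)*(l + 4)*(l - 3)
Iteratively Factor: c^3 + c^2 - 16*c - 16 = (c - 4)*(c^2 + 5*c + 4) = (c - 4)*(c + 4)*(c + 1)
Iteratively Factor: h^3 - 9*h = (h)*(h^2 - 9) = h*(h - 3)*(h + 3)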